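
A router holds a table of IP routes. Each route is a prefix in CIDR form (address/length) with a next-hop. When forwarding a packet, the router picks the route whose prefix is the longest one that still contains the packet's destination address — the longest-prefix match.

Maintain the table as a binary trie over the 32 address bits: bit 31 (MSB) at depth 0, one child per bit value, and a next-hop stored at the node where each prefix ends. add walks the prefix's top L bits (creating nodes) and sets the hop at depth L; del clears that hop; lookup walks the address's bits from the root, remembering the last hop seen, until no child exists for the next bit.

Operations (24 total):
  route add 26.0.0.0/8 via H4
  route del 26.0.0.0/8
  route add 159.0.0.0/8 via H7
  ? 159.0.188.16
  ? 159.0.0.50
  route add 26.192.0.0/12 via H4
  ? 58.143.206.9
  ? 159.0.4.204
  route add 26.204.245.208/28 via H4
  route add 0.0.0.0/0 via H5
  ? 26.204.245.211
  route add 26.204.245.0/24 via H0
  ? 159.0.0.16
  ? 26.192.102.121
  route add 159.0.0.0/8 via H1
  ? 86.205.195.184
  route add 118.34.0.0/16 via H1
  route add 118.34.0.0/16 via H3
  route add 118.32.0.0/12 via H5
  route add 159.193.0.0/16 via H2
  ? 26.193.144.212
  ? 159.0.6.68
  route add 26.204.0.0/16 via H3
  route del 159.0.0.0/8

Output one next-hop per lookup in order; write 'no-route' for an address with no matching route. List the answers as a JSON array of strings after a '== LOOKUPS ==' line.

Trace:
  + 26.0.0.0/8 (H4) depth=8
  del 26.0.0.0/8 (clear depth 8)
  + 159.0.0.0/8 (H7) depth=8
  Q 159.0.188.16: descend 10011111 ; hops seen [H7] ; pick H7
  Q 159.0.0.50: descend 10011111 ; hops seen [H7] ; pick H7
  + 26.192.0.0/12 (H4) depth=12
  Q 58.143.206.9: descend 00 ; hops seen [∅] ; pick no-route
  Q 159.0.4.204: descend 10011111 ; hops seen [H7] ; pick H7
  + 26.204.245.208/28 (H4) depth=28
  + 0.0.0.0/0 (H5) depth=0
  Q 26.204.245.211: descend 0001101011001100111101011101 ; hops seen [H5,H4,H4] ; pick H4
  + 26.204.245.0/24 (H0) depth=24
  Q 159.0.0.16: descend 10011111 ; hops seen [H5,H7] ; pick H7
  Q 26.192.102.121: descend 000110101100 ; hops seen [H5,H4] ; pick H4
  + 159.0.0.0/8 (H1) depth=8
  Q 86.205.195.184: descend 0 ; hops seen [H5] ; pick H5
  + 118.34.0.0/16 (H1) depth=16
  + 118.34.0.0/16 (H3) depth=16
  + 118.32.0.0/12 (H5) depth=12
  + 159.193.0.0/16 (H2) depth=16
  Q 26.193.144.212: descend 000110101100 ; hops seen [H5,H4] ; pick H4
  Q 159.0.6.68: descend 10011111 ; hops seen [H5,H1] ; pick H1
  + 26.204.0.0/16 (H3) depth=16
  del 159.0.0.0/8 (clear depth 8)

== LOOKUPS ==
["H7","H7","no-route","H7","H4","H7","H4","H5","H4","H1"]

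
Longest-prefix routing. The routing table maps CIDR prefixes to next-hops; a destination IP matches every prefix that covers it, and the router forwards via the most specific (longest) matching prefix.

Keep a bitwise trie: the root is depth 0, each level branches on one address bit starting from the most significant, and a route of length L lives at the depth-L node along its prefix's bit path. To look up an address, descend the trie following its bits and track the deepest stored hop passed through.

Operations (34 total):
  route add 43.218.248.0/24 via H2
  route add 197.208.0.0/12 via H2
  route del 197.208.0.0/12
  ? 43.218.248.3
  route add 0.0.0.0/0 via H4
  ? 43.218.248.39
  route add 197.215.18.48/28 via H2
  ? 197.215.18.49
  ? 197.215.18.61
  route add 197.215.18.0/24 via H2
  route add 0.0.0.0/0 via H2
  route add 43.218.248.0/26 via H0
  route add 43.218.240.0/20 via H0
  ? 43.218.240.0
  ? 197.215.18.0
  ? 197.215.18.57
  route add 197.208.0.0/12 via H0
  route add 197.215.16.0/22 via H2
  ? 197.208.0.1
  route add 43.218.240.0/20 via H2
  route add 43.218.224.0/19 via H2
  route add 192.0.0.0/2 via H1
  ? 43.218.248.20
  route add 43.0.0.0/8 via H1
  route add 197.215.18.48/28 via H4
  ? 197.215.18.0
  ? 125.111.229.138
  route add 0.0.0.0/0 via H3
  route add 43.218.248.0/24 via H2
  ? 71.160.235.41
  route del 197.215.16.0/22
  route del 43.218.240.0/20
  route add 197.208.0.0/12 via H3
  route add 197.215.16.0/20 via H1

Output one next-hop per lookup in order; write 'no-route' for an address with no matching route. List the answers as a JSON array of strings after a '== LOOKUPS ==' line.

Apply in order:
  add 43.218.248.0/24 -> H2 at depth 24
  add 197.208.0.0/12 -> H2 at depth 12
  - 197.208.0.0/12 clear@12
  lookup 43.218.248.3: bits 001010111101101011111000 walk d0:-→d1:-→d2:-→d3:-→d4:-→d5:-→d6:-→d7:-→d8:-→d9:-→d10:-→d11:-→d12:-→d13:-→d14:-→d15:-→d16:-→d17:-→d18:-→d19:-→d20:-→d21:-→d22:-→d23:-→d24:H2 -> H2
  add 0.0.0.0/0 -> H4 at depth 0
  lookup 43.218.248.39: bits 001010111101101011111000 walk d0:H4→d1:-→d2:-→d3:-→d4:-→d5:-→d6:-→d7:-→d8:-→d9:-→d10:-→d11:-→d12:-→d13:-→d14:-→d15:-→d16:-→d17:-→d18:-→d19:-→d20:-→d21:-→d22:-→d23:-→d24:H2 -> H2
  add 197.215.18.48/28 -> H2 at depth 28
  lookup 197.215.18.49: bits 1100010111010111000100100011 walk d0:H4→d1:-→d2:-→d3:-→d4:-→d5:-→d6:-→d7:-→d8:-→d9:-→d10:-→d11:-→d12:-→d13:-→d14:-→d15:-→d16:-→d17:-→d18:-→d19:-→d20:-→d21:-→d22:-→d23:-→d24:-→d25:-→d26:-→d27:-→d28:H2 -> H2
  lookup 197.215.18.61: bits 1100010111010111000100100011 walk d0:H4→d1:-→d2:-→d3:-→d4:-→d5:-→d6:-→d7:-→d8:-→d9:-→d10:-→d11:-→d12:-→d13:-→d14:-→d15:-→d16:-→d17:-→d18:-→d19:-→d20:-→d21:-→d22:-→d23:-→d24:-→d25:-→d26:-→d27:-→d28:H2 -> H2
  add 197.215.18.0/24 -> H2 at depth 24
  add 0.0.0.0/0 -> H2 at depth 0
  add 43.218.248.0/26 -> H0 at depth 26
  add 43.218.240.0/20 -> H0 at depth 20
  lookup 43.218.240.0: bits 00101011110110101111 walk d0:H2→d1:-→d2:-→d3:-→d4:-→d5:-→d6:-→d7:-→d8:-→d9:-→d10:-→d11:-→d12:-→d13:-→d14:-→d15:-→d16:-→d17:-→d18:-→d19:-→d20:H0 -> H0
  lookup 197.215.18.0: bits 11000101110101110001001000 walk d0:H2→d1:-→d2:-→d3:-→d4:-→d5:-→d6:-→d7:-→d8:-→d9:-→d10:-→d11:-→d12:-→d13:-→d14:-→d15:-→d16:-→d17:-→d18:-→d19:-→d20:-→d21:-→d22:-→d23:-→d24:H2→d25:-→d26:- -> H2
  lookup 197.215.18.57: bits 1100010111010111000100100011 walk d0:H2→d1:-→d2:-→d3:-→d4:-→d5:-→d6:-→d7:-→d8:-→d9:-→d10:-→d11:-→d12:-→d13:-→d14:-→d15:-→d16:-→d17:-→d18:-→d19:-→d20:-→d21:-→d22:-→d23:-→d24:H2→d25:-→d26:-→d27:-→d28:H2 -> H2
  add 197.208.0.0/12 -> H0 at depth 12
  add 197.215.16.0/22 -> H2 at depth 22
  lookup 197.208.0.1: bits 1100010111010 walk d0:H2→d1:-→d2:-→d3:-→d4:-→d5:-→d6:-→d7:-→d8:-→d9:-→d10:-→d11:-→d12:H0→d13:- -> H0
  add 43.218.240.0/20 -> H2 at depth 20
  add 43.218.224.0/19 -> H2 at depth 19
  add 192.0.0.0/2 -> H1 at depth 2
  lookup 43.218.248.20: bits 00101011110110101111100000 walk d0:H2→d1:-→d2:-→d3:-→d4:-→d5:-→d6:-→d7:-→d8:-→d9:-→d10:-→d11:-→d12:-→d13:-→d14:-→d15:-→d16:-→d17:-→d18:-→d19:H2→d20:H2→d21:-→d22:-→d23:-→d24:H2→d25:-→d26:H0 -> H0
  add 43.0.0.0/8 -> H1 at depth 8
  add 197.215.18.48/28 -> H4 at depth 28
  lookup 197.215.18.0: bits 11000101110101110001001000 walk d0:H2→d1:-→d2:H1→d3:-→d4:-→d5:-→d6:-→d7:-→d8:-→d9:-→d10:-→d11:-→d12:H0→d13:-→d14:-→d15:-→d16:-→d17:-→d18:-→d19:-→d20:-→d21:-→d22:H2→d23:-→d24:H2→d25:-→d26:- -> H2
  lookup 125.111.229.138: bits 0 walk d0:H2→d1:- -> H2
  add 0.0.0.0/0 -> H3 at depth 0
  add 43.218.248.0/24 -> H2 at depth 24
  lookup 71.160.235.41: bits 0 walk d0:H3→d1:- -> H3
  - 197.215.16.0/22 clear@22
  - 43.218.240.0/20 clear@20
  add 197.208.0.0/12 -> H3 at depth 12
  add 197.215.16.0/20 -> H1 at depth 20

== LOOKUPS ==
["H2","H2","H2","H2","H0","H2","H2","H0","H0","H2","H2","H3"]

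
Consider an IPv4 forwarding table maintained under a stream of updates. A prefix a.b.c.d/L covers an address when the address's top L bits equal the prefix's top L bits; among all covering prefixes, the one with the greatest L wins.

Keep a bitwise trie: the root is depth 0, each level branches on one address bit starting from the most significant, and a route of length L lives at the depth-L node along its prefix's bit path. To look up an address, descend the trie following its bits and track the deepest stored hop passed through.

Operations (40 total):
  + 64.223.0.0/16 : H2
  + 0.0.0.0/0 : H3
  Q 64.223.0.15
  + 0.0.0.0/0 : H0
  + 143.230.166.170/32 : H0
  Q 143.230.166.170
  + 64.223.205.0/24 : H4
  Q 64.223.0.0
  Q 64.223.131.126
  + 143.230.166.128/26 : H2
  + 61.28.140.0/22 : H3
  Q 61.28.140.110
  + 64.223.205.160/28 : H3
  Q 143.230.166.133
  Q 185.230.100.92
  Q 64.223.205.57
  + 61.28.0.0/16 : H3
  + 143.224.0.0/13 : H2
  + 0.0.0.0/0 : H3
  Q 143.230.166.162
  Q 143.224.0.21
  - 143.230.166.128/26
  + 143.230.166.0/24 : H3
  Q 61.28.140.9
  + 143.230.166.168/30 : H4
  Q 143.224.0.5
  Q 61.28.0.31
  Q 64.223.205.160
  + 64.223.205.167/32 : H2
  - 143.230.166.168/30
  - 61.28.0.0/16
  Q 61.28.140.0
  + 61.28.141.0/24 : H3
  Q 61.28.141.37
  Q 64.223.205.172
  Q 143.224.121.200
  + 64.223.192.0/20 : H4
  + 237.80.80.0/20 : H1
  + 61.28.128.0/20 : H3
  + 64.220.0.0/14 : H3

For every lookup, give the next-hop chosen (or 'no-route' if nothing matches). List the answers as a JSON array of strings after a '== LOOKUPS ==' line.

Trace:
  + 64.223.0.0/16 (H2) depth=16
  + 0.0.0.0/0 (H3) depth=0
  ? 64.223.0.15  path d0:H3→d1:-→d2:-→d3:-→d4:-→d5:-→d6:-→d7:-→d8:-→d9:-→d10:-→d11:-→d12:-→d13:-→d14:-→d15:-→d16:H2  best=H2
  + 0.0.0.0/0 (H0) depth=0
  + 143.230.166.170/32 (H0) depth=32
  ? 143.230.166.170  path d0:H0→d1:-→d2:-→d3:-→d4:-→d5:-→d6:-→d7:-→d8:-→d9:-→d10:-→d11:-→d12:-→d13:-→d14:-→d15:-→d16:-→d17:-→d18:-→d19:-→d20:-→d21:-→d22:-→d23:-→d24:-→d25:-→d26:-→d27:-→d28:-→d29:-→d30:-→d31:-→d32:H0  best=H0
  + 64.223.205.0/24 (H4) depth=24
  ? 64.223.0.0  path d0:H0→d1:-→d2:-→d3:-→d4:-→d5:-→d6:-→d7:-→d8:-→d9:-→d10:-→d11:-→d12:-→d13:-→d14:-→d15:-→d16:H2  best=H2
  ? 64.223.131.126  path d0:H0→d1:-→d2:-→d3:-→d4:-→d5:-→d6:-→d7:-→d8:-→d9:-→d10:-→d11:-→d12:-→d13:-→d14:-→d15:-→d16:H2→d17:-  best=H2
  + 143.230.166.128/26 (H2) depth=26
  + 61.28.140.0/22 (H3) depth=22
  ? 61.28.140.110  path d0:H0→d1:-→d2:-→d3:-→d4:-→d5:-→d6:-→d7:-→d8:-→d9:-→d10:-→d11:-→d12:-→d13:-→d14:-→d15:-→d16:-→d17:-→d18:-→d19:-→d20:-→d21:-→d22:H3  best=H3
  + 64.223.205.160/28 (H3) depth=28
  ? 143.230.166.133  path d0:H0→d1:-→d2:-→d3:-→d4:-→d5:-→d6:-→d7:-→d8:-→d9:-→d10:-→d11:-→d12:-→d13:-→d14:-→d15:-→d16:-→d17:-→d18:-→d19:-→d20:-→d21:-→d22:-→d23:-→d24:-→d25:-→d26:H2  best=H2
  ? 185.230.100.92  path d0:H0→d1:-→d2:-  best=H0
  ? 64.223.205.57  path d0:H0→d1:-→d2:-→d3:-→d4:-→d5:-→d6:-→d7:-→d8:-→d9:-→d10:-→d11:-→d12:-→d13:-→d14:-→d15:-→d16:H2→d17:-→d18:-→d19:-→d20:-→d21:-→d22:-→d23:-→d24:H4  best=H4
  + 61.28.0.0/16 (H3) depth=16
  + 143.224.0.0/13 (H2) depth=13
  + 0.0.0.0/0 (H3) depth=0
  ? 143.230.166.162  path d0:H3→d1:-→d2:-→d3:-→d4:-→d5:-→d6:-→d7:-→d8:-→d9:-→d10:-→d11:-→d12:-→d13:H2→d14:-→d15:-→d16:-→d17:-→d18:-→d19:-→d20:-→d21:-→d22:-→d23:-→d24:-→d25:-→d26:H2→d27:-→d28:-  best=H2
  ? 143.224.0.21  path d0:H3→d1:-→d2:-→d3:-→d4:-→d5:-→d6:-→d7:-→d8:-→d9:-→d10:-→d11:-→d12:-→d13:H2  best=H2
  - 143.230.166.128/26 clear@26
  + 143.230.166.0/24 (H3) depth=24
  ? 61.28.140.9  path d0:H3→d1:-→d2:-→d3:-→d4:-→d5:-→d6:-→d7:-→d8:-→d9:-→d10:-→d11:-→d12:-→d13:-→d14:-→d15:-→d16:H3→d17:-→d18:-→d19:-→d20:-→d21:-→d22:H3  best=H3
  + 143.230.166.168/30 (H4) depth=30
  ? 143.224.0.5  path d0:H3→d1:-→d2:-→d3:-→d4:-→d5:-→d6:-→d7:-→d8:-→d9:-→d10:-→d11:-→d12:-→d13:H2  best=H2
  ? 61.28.0.31  path d0:H3→d1:-→d2:-→d3:-→d4:-→d5:-→d6:-→d7:-→d8:-→d9:-→d10:-→d11:-→d12:-→d13:-→d14:-→d15:-→d16:H3  best=H3
  ? 64.223.205.160  path d0:H3→d1:-→d2:-→d3:-→d4:-→d5:-→d6:-→d7:-→d8:-→d9:-→d10:-→d11:-→d12:-→d13:-→d14:-→d15:-→d16:H2→d17:-→d18:-→d19:-→d20:-→d21:-→d22:-→d23:-→d24:H4→d25:-→d26:-→d27:-→d28:H3  best=H3
  + 64.223.205.167/32 (H2) depth=32
  - 143.230.166.168/30 clear@30
  - 61.28.0.0/16 clear@16
  ? 61.28.140.0  path d0:H3→d1:-→d2:-→d3:-→d4:-→d5:-→d6:-→d7:-→d8:-→d9:-→d10:-→d11:-→d12:-→d13:-→d14:-→d15:-→d16:-→d17:-→d18:-→d19:-→d20:-→d21:-→d22:H3  best=H3
  + 61.28.141.0/24 (H3) depth=24
  ? 61.28.141.37  path d0:H3→d1:-→d2:-→d3:-→d4:-→d5:-→d6:-→d7:-→d8:-→d9:-→d10:-→d11:-→d12:-→d13:-→d14:-→d15:-→d16:-→d17:-→d18:-→d19:-→d20:-→d21:-→d22:H3→d23:-→d24:H3  best=H3
  ? 64.223.205.172  path d0:H3→d1:-→d2:-→d3:-→d4:-→d5:-→d6:-→d7:-→d8:-→d9:-→d10:-→d11:-→d12:-→d13:-→d14:-→d15:-→d16:H2→d17:-→d18:-→d19:-→d20:-→d21:-→d22:-→d23:-→d24:H4→d25:-→d26:-→d27:-→d28:H3  best=H3
  ? 143.224.121.200  path d0:H3→d1:-→d2:-→d3:-→d4:-→d5:-→d6:-→d7:-→d8:-→d9:-→d10:-→d11:-→d12:-→d13:H2  best=H2
  + 64.223.192.0/20 (H4) depth=20
  + 237.80.80.0/20 (H1) depth=20
  + 61.28.128.0/20 (H3) depth=20
  + 64.220.0.0/14 (H3) depth=14

== LOOKUPS ==
["H2","H0","H2","H2","H3","H2","H0","H4","H2","H2","H3","H2","H3","H3","H3","H3","H3","H2"]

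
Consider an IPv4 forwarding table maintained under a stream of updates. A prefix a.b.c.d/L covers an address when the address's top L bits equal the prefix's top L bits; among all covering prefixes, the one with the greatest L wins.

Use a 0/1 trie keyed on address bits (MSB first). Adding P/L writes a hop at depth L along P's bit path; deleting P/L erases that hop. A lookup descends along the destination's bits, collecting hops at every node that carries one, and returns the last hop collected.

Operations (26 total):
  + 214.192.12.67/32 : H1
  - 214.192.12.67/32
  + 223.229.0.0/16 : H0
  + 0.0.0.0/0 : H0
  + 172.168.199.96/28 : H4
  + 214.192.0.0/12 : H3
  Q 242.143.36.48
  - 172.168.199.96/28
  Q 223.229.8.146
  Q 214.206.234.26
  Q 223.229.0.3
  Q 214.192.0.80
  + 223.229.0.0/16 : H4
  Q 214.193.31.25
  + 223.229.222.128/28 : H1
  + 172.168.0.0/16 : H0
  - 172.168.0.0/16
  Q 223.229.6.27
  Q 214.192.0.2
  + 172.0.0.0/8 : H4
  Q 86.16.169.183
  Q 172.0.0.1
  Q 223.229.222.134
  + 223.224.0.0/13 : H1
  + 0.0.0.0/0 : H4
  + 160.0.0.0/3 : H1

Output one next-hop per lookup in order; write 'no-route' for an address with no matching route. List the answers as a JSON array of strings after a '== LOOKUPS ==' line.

Process each operation:
  add 214.192.12.67/32 -> H1 at depth 32
  - 214.192.12.67/32 clear@32
  add 223.229.0.0/16 -> H0 at depth 16
  add 0.0.0.0/0 -> H0 at depth 0
  add 172.168.199.96/28 -> H4 at depth 28
  add 214.192.0.0/12 -> H3 at depth 12
  ? 242.143.36.48  path d0:H0→d1:-→d2:-  best=H0
  - 172.168.199.96/28 clear@28
  ? 223.229.8.146  path d0:H0→d1:-→d2:-→d3:-→d4:-→d5:-→d6:-→d7:-→d8:-→d9:-→d10:-→d11:-→d12:-→d13:-→d14:-→d15:-→d16:H0  best=H0
  ? 214.206.234.26  path d0:H0→d1:-→d2:-→d3:-→d4:-→d5:-→d6:-→d7:-→d8:-→d9:-→d10:-→d11:-→d12:H3  best=H3
  ? 223.229.0.3  path d0:H0→d1:-→d2:-→d3:-→d4:-→d5:-→d6:-→d7:-→d8:-→d9:-→d10:-→d11:-→d12:-→d13:-→d14:-→d15:-→d16:H0  best=H0
  ? 214.192.0.80  path d0:H0→d1:-→d2:-→d3:-→d4:-→d5:-→d6:-→d7:-→d8:-→d9:-→d10:-→d11:-→d12:H3→d13:-→d14:-→d15:-→d16:-→d17:-→d18:-→d19:-→d20:-  best=H3
  add 223.229.0.0/16 -> H4 at depth 16
  ? 214.193.31.25  path d0:H0→d1:-→d2:-→d3:-→d4:-→d5:-→d6:-→d7:-→d8:-→d9:-→d10:-→d11:-→d12:H3→d13:-→d14:-→d15:-  best=H3
  add 223.229.222.128/28 -> H1 at depth 28
  add 172.168.0.0/16 -> H0 at depth 16
  - 172.168.0.0/16 clear@16
  ? 223.229.6.27  path d0:H0→d1:-→d2:-→d3:-→d4:-→d5:-→d6:-→d7:-→d8:-→d9:-→d10:-→d11:-→d12:-→d13:-→d14:-→d15:-→d16:H4  best=H4
  ? 214.192.0.2  path d0:H0→d1:-→d2:-→d3:-→d4:-→d5:-→d6:-→d7:-→d8:-→d9:-→d10:-→d11:-→d12:H3→d13:-→d14:-→d15:-→d16:-→d17:-→d18:-→d19:-→d20:-  best=H3
  add 172.0.0.0/8 -> H4 at depth 8
  ? 86.16.169.183  path d0:H0  best=H0
  ? 172.0.0.1  path d0:H0→d1:-→d2:-→d3:-→d4:-→d5:-→d6:-→d7:-→d8:H4  best=H4
  ? 223.229.222.134  path d0:H0→d1:-→d2:-→d3:-→d4:-→d5:-→d6:-→d7:-→d8:-→d9:-→d10:-→d11:-→d12:-→d13:-→d14:-→d15:-→d16:H4→d17:-→d18:-→d19:-→d20:-→d21:-→d22:-→d23:-→d24:-→d25:-→d26:-→d27:-→d28:H1  best=H1
  add 223.224.0.0/13 -> H1 at depth 13
  add 0.0.0.0/0 -> H4 at depth 0
  add 160.0.0.0/3 -> H1 at depth 3

== LOOKUPS ==
["H0","H0","H3","H0","H3","H3","H4","H3","H0","H4","H1"]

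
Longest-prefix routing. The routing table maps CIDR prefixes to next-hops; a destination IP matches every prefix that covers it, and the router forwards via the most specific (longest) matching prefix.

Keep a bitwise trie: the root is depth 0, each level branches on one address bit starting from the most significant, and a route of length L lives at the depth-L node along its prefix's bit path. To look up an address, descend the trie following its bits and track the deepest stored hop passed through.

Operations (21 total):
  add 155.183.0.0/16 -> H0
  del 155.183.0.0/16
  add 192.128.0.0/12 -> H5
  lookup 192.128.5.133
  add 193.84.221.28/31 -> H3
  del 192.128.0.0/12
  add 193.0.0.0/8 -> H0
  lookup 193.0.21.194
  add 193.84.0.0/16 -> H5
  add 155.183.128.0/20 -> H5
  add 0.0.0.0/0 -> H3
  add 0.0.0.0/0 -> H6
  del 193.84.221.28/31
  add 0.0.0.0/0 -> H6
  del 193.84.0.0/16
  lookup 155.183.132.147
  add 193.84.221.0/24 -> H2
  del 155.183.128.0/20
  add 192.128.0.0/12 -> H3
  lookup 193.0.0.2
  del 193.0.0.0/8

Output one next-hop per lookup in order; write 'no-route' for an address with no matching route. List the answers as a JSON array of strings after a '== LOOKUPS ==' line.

Trace:
  add 155.183.0.0/16 -> H0 at depth 16
  del 155.183.0.0/16 (clear depth 16)
  add 192.128.0.0/12 -> H5 at depth 12
  lookup 192.128.5.133: bits 110000001000 walk d0:-→d1:-→d2:-→d3:-→d4:-→d5:-→d6:-→d7:-→d8:-→d9:-→d10:-→d11:-→d12:H5 -> H5
  add 193.84.221.28/31 -> H3 at depth 31
  del 192.128.0.0/12 (clear depth 12)
  add 193.0.0.0/8 -> H0 at depth 8
  lookup 193.0.21.194: bits 110000010 walk d0:-→d1:-→d2:-→d3:-→d4:-→d5:-→d6:-→d7:-→d8:H0→d9:- -> H0
  add 193.84.0.0/16 -> H5 at depth 16
  add 155.183.128.0/20 -> H5 at depth 20
  add 0.0.0.0/0 -> H3 at depth 0
  add 0.0.0.0/0 -> H6 at depth 0
  del 193.84.221.28/31 (clear depth 31)
  add 0.0.0.0/0 -> H6 at depth 0
  del 193.84.0.0/16 (clear depth 16)
  lookup 155.183.132.147: bits 10011011101101111000 walk d0:H6→d1:-→d2:-→d3:-→d4:-→d5:-→d6:-→d7:-→d8:-→d9:-→d10:-→d11:-→d12:-→d13:-→d14:-→d15:-→d16:-→d17:-→d18:-→d19:-→d20:H5 -> H5
  add 193.84.221.0/24 -> H2 at depth 24
  del 155.183.128.0/20 (clear depth 20)
  add 192.128.0.0/12 -> H3 at depth 12
  lookup 193.0.0.2: bits 110000010 walk d0:H6→d1:-→d2:-→d3:-→d4:-→d5:-→d6:-→d7:-→d8:H0→d9:- -> H0
  del 193.0.0.0/8 (clear depth 8)

== LOOKUPS ==
["H5","H0","H5","H0"]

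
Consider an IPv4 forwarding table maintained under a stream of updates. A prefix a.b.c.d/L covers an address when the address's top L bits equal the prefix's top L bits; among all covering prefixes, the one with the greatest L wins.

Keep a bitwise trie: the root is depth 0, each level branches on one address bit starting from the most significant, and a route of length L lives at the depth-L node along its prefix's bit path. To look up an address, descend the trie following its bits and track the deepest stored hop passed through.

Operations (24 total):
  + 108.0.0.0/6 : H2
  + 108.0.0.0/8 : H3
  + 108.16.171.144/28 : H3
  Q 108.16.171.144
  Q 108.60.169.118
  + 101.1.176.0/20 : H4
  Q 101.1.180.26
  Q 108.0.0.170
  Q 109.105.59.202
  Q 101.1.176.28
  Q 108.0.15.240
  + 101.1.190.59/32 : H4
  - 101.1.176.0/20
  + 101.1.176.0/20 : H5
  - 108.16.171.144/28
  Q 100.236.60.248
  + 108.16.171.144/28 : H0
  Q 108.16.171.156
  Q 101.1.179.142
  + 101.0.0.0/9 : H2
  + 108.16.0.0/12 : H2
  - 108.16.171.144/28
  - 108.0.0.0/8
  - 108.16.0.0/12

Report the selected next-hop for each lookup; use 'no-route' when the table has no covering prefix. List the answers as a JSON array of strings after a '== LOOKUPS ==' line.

Apply in order:
  add 108.0.0.0/6 -> H2 at depth 6
  add 108.0.0.0/8 -> H3 at depth 8
  add 108.16.171.144/28 -> H3 at depth 28
  lookup 108.16.171.144: bits 0110110000010000101010111001 walk d0:-→d1:-→d2:-→d3:-→d4:-→d5:-→d6:H2→d7:-→d8:H3→d9:-→d10:-→d11:-→d12:-→d13:-→d14:-→d15:-→d16:-→d17:-→d18:-→d19:-→d20:-→d21:-→d22:-→d23:-→d24:-→d25:-→d26:-→d27:-→d28:H3 -> H3
  lookup 108.60.169.118: bits 0110110000 walk d0:-→d1:-→d2:-→d3:-→d4:-→d5:-→d6:H2→d7:-→d8:H3→d9:-→d10:- -> H3
  add 101.1.176.0/20 -> H4 at depth 20
  lookup 101.1.180.26: bits 01100101000000011011 walk d0:-→d1:-→d2:-→d3:-→d4:-→d5:-→d6:-→d7:-→d8:-→d9:-→d10:-→d11:-→d12:-→d13:-→d14:-→d15:-→d16:-→d17:-→d18:-→d19:-→d20:H4 -> H4
  lookup 108.0.0.170: bits 01101100000 walk d0:-→d1:-→d2:-→d3:-→d4:-→d5:-→d6:H2→d7:-→d8:H3→d9:-→d10:-→d11:- -> H3
  lookup 109.105.59.202: bits 0110110 walk d0:-→d1:-→d2:-→d3:-→d4:-→d5:-→d6:H2→d7:- -> H2
  lookup 101.1.176.28: bits 01100101000000011011 walk d0:-→d1:-→d2:-→d3:-→d4:-→d5:-→d6:-→d7:-→d8:-→d9:-→d10:-→d11:-→d12:-→d13:-→d14:-→d15:-→d16:-→d17:-→d18:-→d19:-→d20:H4 -> H4
  lookup 108.0.15.240: bits 01101100000 walk d0:-→d1:-→d2:-→d3:-→d4:-→d5:-→d6:H2→d7:-→d8:H3→d9:-→d10:-→d11:- -> H3
  add 101.1.190.59/32 -> H4 at depth 32
  del 101.1.176.0/20 (clear depth 20)
  add 101.1.176.0/20 -> H5 at depth 20
  del 108.16.171.144/28 (clear depth 28)
  lookup 100.236.60.248: bits 0110010 walk d0:-→d1:-→d2:-→d3:-→d4:-→d5:-→d6:-→d7:- -> no-route
  add 108.16.171.144/28 -> H0 at depth 28
  lookup 108.16.171.156: bits 0110110000010000101010111001 walk d0:-→d1:-→d2:-→d3:-→d4:-→d5:-→d6:H2→d7:-→d8:H3→d9:-→d10:-→d11:-→d12:-→d13:-→d14:-→d15:-→d16:-→d17:-→d18:-→d19:-→d20:-→d21:-→d22:-→d23:-→d24:-→d25:-→d26:-→d27:-→d28:H0 -> H0
  lookup 101.1.179.142: bits 01100101000000011011 walk d0:-→d1:-→d2:-→d3:-→d4:-→d5:-→d6:-→d7:-→d8:-→d9:-→d10:-→d11:-→d12:-→d13:-→d14:-→d15:-→d16:-→d17:-→d18:-→d19:-→d20:H5 -> H5
  add 101.0.0.0/9 -> H2 at depth 9
  add 108.16.0.0/12 -> H2 at depth 12
  del 108.16.171.144/28 (clear depth 28)
  del 108.0.0.0/8 (clear depth 8)
  del 108.16.0.0/12 (clear depth 12)

== LOOKUPS ==
["H3","H3","H4","H3","H2","H4","H3","no-route","H0","H5"]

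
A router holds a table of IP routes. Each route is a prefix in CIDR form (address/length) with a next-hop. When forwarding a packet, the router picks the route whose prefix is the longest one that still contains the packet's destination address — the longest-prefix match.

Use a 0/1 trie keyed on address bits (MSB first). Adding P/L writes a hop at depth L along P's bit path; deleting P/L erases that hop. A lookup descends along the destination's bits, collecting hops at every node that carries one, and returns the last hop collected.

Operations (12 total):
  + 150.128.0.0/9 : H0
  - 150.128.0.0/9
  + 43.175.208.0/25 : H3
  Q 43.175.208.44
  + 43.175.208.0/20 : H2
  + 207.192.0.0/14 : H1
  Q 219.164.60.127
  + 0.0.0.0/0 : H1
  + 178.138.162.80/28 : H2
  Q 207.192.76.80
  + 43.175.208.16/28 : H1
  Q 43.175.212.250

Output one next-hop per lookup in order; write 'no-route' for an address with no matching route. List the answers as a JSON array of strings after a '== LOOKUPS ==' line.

Apply in order:
  add 150.128.0.0/9 -> H0 at depth 9
  del 150.128.0.0/9 (clear depth 9)
  add 43.175.208.0/25 -> H3 at depth 25
  Q 43.175.208.44: descend 0010101110101111110100000 ; hops seen [H3] ; pick H3
  add 43.175.208.0/20 -> H2 at depth 20
  add 207.192.0.0/14 -> H1 at depth 14
  Q 219.164.60.127: descend 110 ; hops seen [∅] ; pick no-route
  add 0.0.0.0/0 -> H1 at depth 0
  add 178.138.162.80/28 -> H2 at depth 28
  Q 207.192.76.80: descend 11001111110000 ; hops seen [H1,H1] ; pick H1
  add 43.175.208.16/28 -> H1 at depth 28
  Q 43.175.212.250: descend 001010111010111111010 ; hops seen [H1,H2] ; pick H2

== LOOKUPS ==
["H3","no-route","H1","H2"]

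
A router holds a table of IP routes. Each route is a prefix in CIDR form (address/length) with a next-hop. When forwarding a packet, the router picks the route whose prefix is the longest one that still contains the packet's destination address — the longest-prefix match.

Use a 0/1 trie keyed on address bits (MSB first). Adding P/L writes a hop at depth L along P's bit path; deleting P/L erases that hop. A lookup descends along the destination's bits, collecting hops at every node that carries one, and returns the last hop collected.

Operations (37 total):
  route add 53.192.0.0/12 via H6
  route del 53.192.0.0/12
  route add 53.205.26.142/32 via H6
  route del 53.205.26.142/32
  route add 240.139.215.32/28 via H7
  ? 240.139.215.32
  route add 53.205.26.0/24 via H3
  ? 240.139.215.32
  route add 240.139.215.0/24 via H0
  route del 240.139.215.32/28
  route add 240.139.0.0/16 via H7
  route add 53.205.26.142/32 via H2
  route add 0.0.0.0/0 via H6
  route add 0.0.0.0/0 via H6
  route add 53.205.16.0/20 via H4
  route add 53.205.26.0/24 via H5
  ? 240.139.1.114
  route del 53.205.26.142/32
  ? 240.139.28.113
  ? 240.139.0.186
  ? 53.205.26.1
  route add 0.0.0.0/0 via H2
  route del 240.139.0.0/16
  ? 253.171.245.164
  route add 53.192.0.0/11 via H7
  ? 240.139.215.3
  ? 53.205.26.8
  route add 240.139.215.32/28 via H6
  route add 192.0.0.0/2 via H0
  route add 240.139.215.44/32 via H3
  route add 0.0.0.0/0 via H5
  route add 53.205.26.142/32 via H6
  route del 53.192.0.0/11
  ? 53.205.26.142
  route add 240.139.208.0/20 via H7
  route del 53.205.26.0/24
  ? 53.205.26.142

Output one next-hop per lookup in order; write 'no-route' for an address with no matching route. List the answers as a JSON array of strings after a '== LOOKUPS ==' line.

Trace:
  add 53.192.0.0/12 -> H6 at depth 12
  - 53.192.0.0/12 clear@12
  add 53.205.26.142/32 -> H6 at depth 32
  - 53.205.26.142/32 clear@32
  add 240.139.215.32/28 -> H7 at depth 28
  Q 240.139.215.32: descend 1111000010001011110101110010 ; hops seen [H7] ; pick H7
  add 53.205.26.0/24 -> H3 at depth 24
  Q 240.139.215.32: descend 1111000010001011110101110010 ; hops seen [H7] ; pick H7
  add 240.139.215.0/24 -> H0 at depth 24
  - 240.139.215.32/28 clear@28
  add 240.139.0.0/16 -> H7 at depth 16
  add 53.205.26.142/32 -> H2 at depth 32
  add 0.0.0.0/0 -> H6 at depth 0
  add 0.0.0.0/0 -> H6 at depth 0
  add 53.205.16.0/20 -> H4 at depth 20
  add 53.205.26.0/24 -> H5 at depth 24
  Q 240.139.1.114: descend 1111000010001011 ; hops seen [H6,H7] ; pick H7
  - 53.205.26.142/32 clear@32
  Q 240.139.28.113: descend 1111000010001011 ; hops seen [H6,H7] ; pick H7
  Q 240.139.0.186: descend 1111000010001011 ; hops seen [H6,H7] ; pick H7
  Q 53.205.26.1: descend 001101011100110100011010 ; hops seen [H6,H4,H5] ; pick H5
  add 0.0.0.0/0 -> H2 at depth 0
  - 240.139.0.0/16 clear@16
  Q 253.171.245.164: descend 1111 ; hops seen [H2] ; pick H2
  add 53.192.0.0/11 -> H7 at depth 11
  Q 240.139.215.3: descend 11110000100010111101011100 ; hops seen [H2,H0] ; pick H0
  Q 53.205.26.8: descend 001101011100110100011010 ; hops seen [H2,H7,H4,H5] ; pick H5
  add 240.139.215.32/28 -> H6 at depth 28
  add 192.0.0.0/2 -> H0 at depth 2
  add 240.139.215.44/32 -> H3 at depth 32
  add 0.0.0.0/0 -> H5 at depth 0
  add 53.205.26.142/32 -> H6 at depth 32
  - 53.192.0.0/11 clear@11
  Q 53.205.26.142: descend 00110101110011010001101010001110 ; hops seen [H5,H4,H5,H6] ; pick H6
  add 240.139.208.0/20 -> H7 at depth 20
  - 53.205.26.0/24 clear@24
  Q 53.205.26.142: descend 00110101110011010001101010001110 ; hops seen [H5,H4,H6] ; pick H6

== LOOKUPS ==
["H7","H7","H7","H7","H7","H5","H2","H0","H5","H6","H6"]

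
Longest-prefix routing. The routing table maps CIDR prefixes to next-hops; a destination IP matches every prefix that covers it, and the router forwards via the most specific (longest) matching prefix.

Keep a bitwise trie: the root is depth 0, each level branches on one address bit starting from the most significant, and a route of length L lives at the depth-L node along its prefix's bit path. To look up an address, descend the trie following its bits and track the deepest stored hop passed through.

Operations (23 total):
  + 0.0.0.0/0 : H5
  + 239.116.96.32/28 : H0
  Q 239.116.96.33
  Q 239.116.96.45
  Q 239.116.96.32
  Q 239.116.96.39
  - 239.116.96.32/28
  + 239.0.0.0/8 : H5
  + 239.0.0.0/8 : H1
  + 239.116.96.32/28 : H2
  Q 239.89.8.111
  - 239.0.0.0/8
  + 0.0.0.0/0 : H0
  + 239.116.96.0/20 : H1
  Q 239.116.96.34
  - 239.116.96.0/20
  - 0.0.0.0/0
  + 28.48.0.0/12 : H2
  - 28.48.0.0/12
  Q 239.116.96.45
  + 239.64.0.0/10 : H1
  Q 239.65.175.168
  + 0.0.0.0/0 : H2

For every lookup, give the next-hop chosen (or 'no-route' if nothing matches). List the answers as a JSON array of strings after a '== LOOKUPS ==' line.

Trace:
  + 0.0.0.0/0 (H5) depth=0
  + 239.116.96.32/28 (H0) depth=28
  ? 239.116.96.33  path d0:H5→d1:-→d2:-→d3:-→d4:-→d5:-→d6:-→d7:-→d8:-→d9:-→d10:-→d11:-→d12:-→d13:-→d14:-→d15:-→d16:-→d17:-→d18:-→d19:-→d20:-→d21:-→d22:-→d23:-→d24:-→d25:-→d26:-→d27:-→d28:H0  best=H0
  ? 239.116.96.45  path d0:H5→d1:-→d2:-→d3:-→d4:-→d5:-→d6:-→d7:-→d8:-→d9:-→d10:-→d11:-→d12:-→d13:-→d14:-→d15:-→d16:-→d17:-→d18:-→d19:-→d20:-→d21:-→d22:-→d23:-→d24:-→d25:-→d26:-→d27:-→d28:H0  best=H0
  ? 239.116.96.32  path d0:H5→d1:-→d2:-→d3:-→d4:-→d5:-→d6:-→d7:-→d8:-→d9:-→d10:-→d11:-→d12:-→d13:-→d14:-→d15:-→d16:-→d17:-→d18:-→d19:-→d20:-→d21:-→d22:-→d23:-→d24:-→d25:-→d26:-→d27:-→d28:H0  best=H0
  ? 239.116.96.39  path d0:H5→d1:-→d2:-→d3:-→d4:-→d5:-→d6:-→d7:-→d8:-→d9:-→d10:-→d11:-→d12:-→d13:-→d14:-→d15:-→d16:-→d17:-→d18:-→d19:-→d20:-→d21:-→d22:-→d23:-→d24:-→d25:-→d26:-→d27:-→d28:H0  best=H0
  del 239.116.96.32/28 (clear depth 28)
  + 239.0.0.0/8 (H5) depth=8
  + 239.0.0.0/8 (H1) depth=8
  + 239.116.96.32/28 (H2) depth=28
  ? 239.89.8.111  path d0:H5→d1:-→d2:-→d3:-→d4:-→d5:-→d6:-→d7:-→d8:H1→d9:-→d10:-  best=H1
  del 239.0.0.0/8 (clear depth 8)
  + 0.0.0.0/0 (H0) depth=0
  + 239.116.96.0/20 (H1) depth=20
  ? 239.116.96.34  path d0:H0→d1:-→d2:-→d3:-→d4:-→d5:-→d6:-→d7:-→d8:-→d9:-→d10:-→d11:-→d12:-→d13:-→d14:-→d15:-→d16:-→d17:-→d18:-→d19:-→d20:H1→d21:-→d22:-→d23:-→d24:-→d25:-→d26:-→d27:-→d28:H2  best=H2
  del 239.116.96.0/20 (clear depth 20)
  del 0.0.0.0/0 (clear depth 0)
  + 28.48.0.0/12 (H2) depth=12
  del 28.48.0.0/12 (clear depth 12)
  ? 239.116.96.45  path d0:-→d1:-→d2:-→d3:-→d4:-→d5:-→d6:-→d7:-→d8:-→d9:-→d10:-→d11:-→d12:-→d13:-→d14:-→d15:-→d16:-→d17:-→d18:-→d19:-→d20:-→d21:-→d22:-→d23:-→d24:-→d25:-→d26:-→d27:-→d28:H2  best=H2
  + 239.64.0.0/10 (H1) depth=10
  ? 239.65.175.168  path d0:-→d1:-→d2:-→d3:-→d4:-→d5:-→d6:-→d7:-→d8:-→d9:-→d10:H1  best=H1
  + 0.0.0.0/0 (H2) depth=0

== LOOKUPS ==
["H0","H0","H0","H0","H1","H2","H2","H1"]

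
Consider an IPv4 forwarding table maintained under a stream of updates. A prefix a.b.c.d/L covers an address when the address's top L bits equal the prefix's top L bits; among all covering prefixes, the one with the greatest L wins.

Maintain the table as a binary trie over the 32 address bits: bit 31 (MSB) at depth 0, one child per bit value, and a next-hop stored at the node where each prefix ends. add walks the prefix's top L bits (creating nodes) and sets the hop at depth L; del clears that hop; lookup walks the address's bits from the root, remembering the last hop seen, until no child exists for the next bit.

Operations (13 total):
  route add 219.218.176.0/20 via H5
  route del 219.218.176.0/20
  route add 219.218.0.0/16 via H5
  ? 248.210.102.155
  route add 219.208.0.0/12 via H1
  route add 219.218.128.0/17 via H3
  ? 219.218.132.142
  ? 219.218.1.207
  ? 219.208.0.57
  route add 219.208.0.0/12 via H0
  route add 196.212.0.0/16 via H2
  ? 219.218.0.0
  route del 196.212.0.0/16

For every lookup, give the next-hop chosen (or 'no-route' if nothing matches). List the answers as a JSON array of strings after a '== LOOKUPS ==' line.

Trace:
  add 219.218.176.0/20 -> H5 at depth 20
  - 219.218.176.0/20 clear@20
  add 219.218.0.0/16 -> H5 at depth 16
  lookup 248.210.102.155: bits 11 walk d0:-→d1:-→d2:- -> no-route
  add 219.208.0.0/12 -> H1 at depth 12
  add 219.218.128.0/17 -> H3 at depth 17
  lookup 219.218.132.142: bits 110110111101101010 walk d0:-→d1:-→d2:-→d3:-→d4:-→d5:-→d6:-→d7:-→d8:-→d9:-→d10:-→d11:-→d12:H1→d13:-→d14:-→d15:-→d16:H5→d17:H3→d18:- -> H3
  lookup 219.218.1.207: bits 1101101111011010 walk d0:-→d1:-→d2:-→d3:-→d4:-→d5:-→d6:-→d7:-→d8:-→d9:-→d10:-→d11:-→d12:H1→d13:-→d14:-→d15:-→d16:H5 -> H5
  lookup 219.208.0.57: bits 110110111101 walk d0:-→d1:-→d2:-→d3:-→d4:-→d5:-→d6:-→d7:-→d8:-→d9:-→d10:-→d11:-→d12:H1 -> H1
  add 219.208.0.0/12 -> H0 at depth 12
  add 196.212.0.0/16 -> H2 at depth 16
  lookup 219.218.0.0: bits 1101101111011010 walk d0:-→d1:-→d2:-→d3:-→d4:-→d5:-→d6:-→d7:-→d8:-→d9:-→d10:-→d11:-→d12:H0→d13:-→d14:-→d15:-→d16:H5 -> H5
  - 196.212.0.0/16 clear@16

== LOOKUPS ==
["no-route","H3","H5","H1","H5"]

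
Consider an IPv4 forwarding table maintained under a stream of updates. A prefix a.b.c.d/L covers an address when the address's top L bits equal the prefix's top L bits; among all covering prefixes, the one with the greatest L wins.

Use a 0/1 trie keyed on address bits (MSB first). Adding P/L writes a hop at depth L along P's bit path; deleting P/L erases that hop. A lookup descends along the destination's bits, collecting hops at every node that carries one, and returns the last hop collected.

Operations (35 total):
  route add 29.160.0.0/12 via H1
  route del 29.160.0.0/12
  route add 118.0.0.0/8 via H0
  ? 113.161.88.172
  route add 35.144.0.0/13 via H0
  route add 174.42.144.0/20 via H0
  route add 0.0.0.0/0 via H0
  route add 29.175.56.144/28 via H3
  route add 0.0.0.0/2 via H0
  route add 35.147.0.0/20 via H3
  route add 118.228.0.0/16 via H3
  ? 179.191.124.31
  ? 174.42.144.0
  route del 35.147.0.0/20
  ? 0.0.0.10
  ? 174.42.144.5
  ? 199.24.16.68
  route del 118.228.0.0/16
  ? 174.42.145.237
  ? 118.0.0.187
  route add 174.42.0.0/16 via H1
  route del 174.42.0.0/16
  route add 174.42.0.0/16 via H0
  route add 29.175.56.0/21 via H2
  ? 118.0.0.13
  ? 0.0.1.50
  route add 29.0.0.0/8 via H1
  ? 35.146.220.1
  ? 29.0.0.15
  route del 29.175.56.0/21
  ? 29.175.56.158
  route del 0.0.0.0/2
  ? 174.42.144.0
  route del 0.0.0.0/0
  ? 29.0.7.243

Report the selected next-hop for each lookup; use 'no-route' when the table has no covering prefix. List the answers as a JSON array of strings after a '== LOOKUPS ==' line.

Process each operation:
  + 29.160.0.0/12 (H1) depth=12
  del 29.160.0.0/12 (clear depth 12)
  + 118.0.0.0/8 (H0) depth=8
  Q 113.161.88.172: descend 01110 ; hops seen [∅] ; pick no-route
  + 35.144.0.0/13 (H0) depth=13
  + 174.42.144.0/20 (H0) depth=20
  + 0.0.0.0/0 (H0) depth=0
  + 29.175.56.144/28 (H3) depth=28
  + 0.0.0.0/2 (H0) depth=2
  + 35.147.0.0/20 (H3) depth=20
  + 118.228.0.0/16 (H3) depth=16
  Q 179.191.124.31: descend 101 ; hops seen [H0] ; pick H0
  Q 174.42.144.0: descend 10101110001010101001 ; hops seen [H0,H0] ; pick H0
  del 35.147.0.0/20 (clear depth 20)
  Q 0.0.0.10: descend 000 ; hops seen [H0,H0] ; pick H0
  Q 174.42.144.5: descend 10101110001010101001 ; hops seen [H0,H0] ; pick H0
  Q 199.24.16.68: descend 1 ; hops seen [H0] ; pick H0
  del 118.228.0.0/16 (clear depth 16)
  Q 174.42.145.237: descend 10101110001010101001 ; hops seen [H0,H0] ; pick H0
  Q 118.0.0.187: descend 01110110 ; hops seen [H0,H0] ; pick H0
  + 174.42.0.0/16 (H1) depth=16
  del 174.42.0.0/16 (clear depth 16)
  + 174.42.0.0/16 (H0) depth=16
  + 29.175.56.0/21 (H2) depth=21
  Q 118.0.0.13: descend 01110110 ; hops seen [H0,H0] ; pick H0
  Q 0.0.1.50: descend 000 ; hops seen [H0,H0] ; pick H0
  + 29.0.0.0/8 (H1) depth=8
  Q 35.146.220.1: descend 001000111001001 ; hops seen [H0,H0,H0] ; pick H0
  Q 29.0.0.15: descend 00011101 ; hops seen [H0,H0,H1] ; pick H1
  del 29.175.56.0/21 (clear depth 21)
  Q 29.175.56.158: descend 0001110110101111001110001001 ; hops seen [H0,H0,H1,H3] ; pick H3
  del 0.0.0.0/2 (clear depth 2)
  Q 174.42.144.0: descend 10101110001010101001 ; hops seen [H0,H0,H0] ; pick H0
  del 0.0.0.0/0 (clear depth 0)
  Q 29.0.7.243: descend 00011101 ; hops seen [H1] ; pick H1

== LOOKUPS ==
["no-route","H0","H0","H0","H0","H0","H0","H0","H0","H0","H0","H1","H3","H0","H1"]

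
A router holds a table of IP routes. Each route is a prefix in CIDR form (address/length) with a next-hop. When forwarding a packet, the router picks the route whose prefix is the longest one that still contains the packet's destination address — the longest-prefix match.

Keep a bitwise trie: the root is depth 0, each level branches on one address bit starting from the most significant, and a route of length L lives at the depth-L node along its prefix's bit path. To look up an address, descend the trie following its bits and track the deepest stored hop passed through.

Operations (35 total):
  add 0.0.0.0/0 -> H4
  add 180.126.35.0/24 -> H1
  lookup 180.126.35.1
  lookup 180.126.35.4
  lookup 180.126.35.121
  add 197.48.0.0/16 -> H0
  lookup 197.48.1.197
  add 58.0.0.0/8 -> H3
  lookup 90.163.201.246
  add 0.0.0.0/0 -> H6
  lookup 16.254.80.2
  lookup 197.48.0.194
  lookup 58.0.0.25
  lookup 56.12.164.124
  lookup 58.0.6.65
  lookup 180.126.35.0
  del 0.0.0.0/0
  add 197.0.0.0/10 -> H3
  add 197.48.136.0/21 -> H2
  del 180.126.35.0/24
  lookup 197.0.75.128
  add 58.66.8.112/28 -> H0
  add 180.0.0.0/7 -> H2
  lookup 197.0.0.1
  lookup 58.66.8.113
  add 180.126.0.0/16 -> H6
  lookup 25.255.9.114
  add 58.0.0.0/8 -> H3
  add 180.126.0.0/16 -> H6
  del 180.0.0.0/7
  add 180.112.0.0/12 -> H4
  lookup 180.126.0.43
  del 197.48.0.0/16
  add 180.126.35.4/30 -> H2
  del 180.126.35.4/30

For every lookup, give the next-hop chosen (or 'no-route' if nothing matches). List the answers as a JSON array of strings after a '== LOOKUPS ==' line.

Apply in order:
  + 0.0.0.0/0 (H4) depth=0
  + 180.126.35.0/24 (H1) depth=24
  ? 180.126.35.1  path d0:H4→d1:-→d2:-→d3:-→d4:-→d5:-→d6:-→d7:-→d8:-→d9:-→d10:-→d11:-→d12:-→d13:-→d14:-→d15:-→d16:-→d17:-→d18:-→d19:-→d20:-→d21:-→d22:-→d23:-→d24:H1  best=H1
  ? 180.126.35.4  path d0:H4→d1:-→d2:-→d3:-→d4:-→d5:-→d6:-→d7:-→d8:-→d9:-→d10:-→d11:-→d12:-→d13:-→d14:-→d15:-→d16:-→d17:-→d18:-→d19:-→d20:-→d21:-→d22:-→d23:-→d24:H1  best=H1
  ? 180.126.35.121  path d0:H4→d1:-→d2:-→d3:-→d4:-→d5:-→d6:-→d7:-→d8:-→d9:-→d10:-→d11:-→d12:-→d13:-→d14:-→d15:-→d16:-→d17:-→d18:-→d19:-→d20:-→d21:-→d22:-→d23:-→d24:H1  best=H1
  + 197.48.0.0/16 (H0) depth=16
  ? 197.48.1.197  path d0:H4→d1:-→d2:-→d3:-→d4:-→d5:-→d6:-→d7:-→d8:-→d9:-→d10:-→d11:-→d12:-→d13:-→d14:-→d15:-→d16:H0  best=H0
  + 58.0.0.0/8 (H3) depth=8
  ? 90.163.201.246  path d0:H4→d1:-  best=H4
  + 0.0.0.0/0 (H6) depth=0
  ? 16.254.80.2  path d0:H6→d1:-→d2:-  best=H6
  ? 197.48.0.194  path d0:H6→d1:-→d2:-→d3:-→d4:-→d5:-→d6:-→d7:-→d8:-→d9:-→d10:-→d11:-→d12:-→d13:-→d14:-→d15:-→d16:H0  best=H0
  ? 58.0.0.25  path d0:H6→d1:-→d2:-→d3:-→d4:-→d5:-→d6:-→d7:-→d8:H3  best=H3
  ? 56.12.164.124  path d0:H6→d1:-→d2:-→d3:-→d4:-→d5:-→d6:-  best=H6
  ? 58.0.6.65  path d0:H6→d1:-→d2:-→d3:-→d4:-→d5:-→d6:-→d7:-→d8:H3  best=H3
  ? 180.126.35.0  path d0:H6→d1:-→d2:-→d3:-→d4:-→d5:-→d6:-→d7:-→d8:-→d9:-→d10:-→d11:-→d12:-→d13:-→d14:-→d15:-→d16:-→d17:-→d18:-→d19:-→d20:-→d21:-→d22:-→d23:-→d24:H1  best=H1
  - 0.0.0.0/0 clear@0
  + 197.0.0.0/10 (H3) depth=10
  + 197.48.136.0/21 (H2) depth=21
  - 180.126.35.0/24 clear@24
  ? 197.0.75.128  path d0:-→d1:-→d2:-→d3:-→d4:-→d5:-→d6:-→d7:-→d8:-→d9:-→d10:H3  best=H3
  + 58.66.8.112/28 (H0) depth=28
  + 180.0.0.0/7 (H2) depth=7
  ? 197.0.0.1  path d0:-→d1:-→d2:-→d3:-→d4:-→d5:-→d6:-→d7:-→d8:-→d9:-→d10:H3  best=H3
  ? 58.66.8.113  path d0:-→d1:-→d2:-→d3:-→d4:-→d5:-→d6:-→d7:-→d8:H3→d9:-→d10:-→d11:-→d12:-→d13:-→d14:-→d15:-→d16:-→d17:-→d18:-→d19:-→d20:-→d21:-→d22:-→d23:-→d24:-→d25:-→d26:-→d27:-→d28:H0  best=H0
  + 180.126.0.0/16 (H6) depth=16
  ? 25.255.9.114  path d0:-→d1:-→d2:-  best=no-route
  + 58.0.0.0/8 (H3) depth=8
  + 180.126.0.0/16 (H6) depth=16
  - 180.0.0.0/7 clear@7
  + 180.112.0.0/12 (H4) depth=12
  ? 180.126.0.43  path d0:-→d1:-→d2:-→d3:-→d4:-→d5:-→d6:-→d7:-→d8:-→d9:-→d10:-→d11:-→d12:H4→d13:-→d14:-→d15:-→d16:H6→d17:-→d18:-  best=H6
  - 197.48.0.0/16 clear@16
  + 180.126.35.4/30 (H2) depth=30
  - 180.126.35.4/30 clear@30

== LOOKUPS ==
["H1","H1","H1","H0","H4","H6","H0","H3","H6","H3","H1","H3","H3","H0","no-route","H6"]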